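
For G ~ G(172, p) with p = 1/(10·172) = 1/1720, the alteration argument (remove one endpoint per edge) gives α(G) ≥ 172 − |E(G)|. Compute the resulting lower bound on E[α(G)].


E[|E(G)|] = C(172, 2)·p = 14706 · (1/1720) = 171/20.
E[α(G)] ≥ n − E[|E(G)|] = 172 − 171/20 = 3269/20.
Numerically: ≈ 163.4500.
(This is only a lower bound; the true E[α(G)] may be larger.)

E[α(G)] ≥ 3269/20 ≈ 163.4500.


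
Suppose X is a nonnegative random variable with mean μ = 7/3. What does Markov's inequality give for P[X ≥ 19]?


μ = E[X] = 7/3, a = 19.
Markov: P[X ≥ 19] ≤ μ/a = (7/3)/19 = 7/57.
Numerically: ≈ 0.12281.
(Since a = 19 > μ = 2.33333, the bound 7/57 is < 1 and informative.)

P[X ≥ 19] ≤ 7/57 ≈ 0.12281.


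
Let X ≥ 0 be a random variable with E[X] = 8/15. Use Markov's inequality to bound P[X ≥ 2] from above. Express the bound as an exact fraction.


μ = E[X] = 8/15, a = 2.
Markov: P[X ≥ 2] ≤ μ/a = (8/15)/2 = 4/15.
Numerically: ≈ 0.267.
(Since a = 2 > μ = 0.533, the bound 4/15 is < 1 and informative.)

P[X ≥ 2] ≤ 4/15 ≈ 0.267.


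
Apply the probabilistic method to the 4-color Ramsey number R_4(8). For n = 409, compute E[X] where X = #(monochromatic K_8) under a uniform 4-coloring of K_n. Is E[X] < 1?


E[X] = C(409, 8) · 4^{1 − 28} = 18128041135797879 · 4^{−27} = 18128041135797879/18014398509481984.
As a reduced fraction: E[X] = 18128041135797879/18014398509481984 ≈ 1.006308.
Is E[X] < 1? NO.
Since E[X] ≥ 1, the first-moment bound is inconclusive at n = 409; it does NOT by itself certify R_4(8) > 409.

E[X] = 18128041135797879/18014398509481984 ≈ 1.006308; E[X] ≥ 1; first-moment method inconclusive here.


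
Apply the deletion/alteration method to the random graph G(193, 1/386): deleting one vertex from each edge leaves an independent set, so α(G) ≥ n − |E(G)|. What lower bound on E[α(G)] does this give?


E[|E(G)|] = C(193, 2)·p = 18528 · (1/386) = 48.
E[α(G)] ≥ n − E[|E(G)|] = 193 − 48 = 145.
Numerically: ≈ 145.000.
(This is only a lower bound; the true E[α(G)] may be larger.)

E[α(G)] ≥ 145 ≈ 145.000.


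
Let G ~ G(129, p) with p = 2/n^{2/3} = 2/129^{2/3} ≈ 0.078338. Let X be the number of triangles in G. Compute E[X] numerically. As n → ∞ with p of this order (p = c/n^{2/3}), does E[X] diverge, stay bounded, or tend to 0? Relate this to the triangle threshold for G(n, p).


Number of potential triangles: C(129, 3) = 349504.
Each occurs with probability p³ ≈ (0.078338)³ ≈ 4.8074034e-04.
By linearity: E[X] = C(129, 3)·p³ ≈ 349504 · 4.8074034e-04 ≈ 168.02067.
Since α = 2/3 < 1, p = c/n^{2/3} ≫ 1/n is above the triangle threshold p ~ 1/n. Asymptotically E[X] ~ (c³/6)·n^{3(1−α)} = (2³/6)·n^{1} → ∞; triangles are abundant w.h.p.

E[X] ≈ 168.02067; in regime p = Θ(1/n^{2/3}) E[X] diverges (above the triangle threshold p ~ 1/n).


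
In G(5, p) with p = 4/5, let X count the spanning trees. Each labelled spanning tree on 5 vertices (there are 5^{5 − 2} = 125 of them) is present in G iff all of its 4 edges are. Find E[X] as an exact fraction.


K_5 has 5^{5 − 2} = 125 labelled spanning trees.
For each such spanning tree H, let X_H = 1 if all 4 edges of H are present in G. Then P[X_H = 1] = p^{4} = (4/5)^{4} = 256/625.
Summing the indicators: E[X] = Σ_H E[X_H] = 125 · p^{4} = 125 · 256/625 = 256/5.
Numerically: E[X] ≈ 51.2.

E[X] = 125 · (4/5)^{4} = 256/5 ≈ 51.2.


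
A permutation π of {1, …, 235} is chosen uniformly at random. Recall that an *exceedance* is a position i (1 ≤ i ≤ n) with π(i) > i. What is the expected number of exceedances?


Write X = Σ_{i=1}^{235} X_i, where X_i = 1_{π(i) > i}.
For each fixed i, π(i) is uniform over {1, …, 235} (marginal of a uniform permutation), so P[π(i) > i] = (n − i)/n. Summing: Σ_{i=1}^{235} (n − i)/n = (0 + 1 + … + 234)/235 = 235(235 − 1)/(2·235) = (235 − 1)/2.
Hence E[X] = Σ_{i=1}^{235} (235 − i)/235 = 117 ≈ 117.000000.

E[X] = 117 = 117.000000.


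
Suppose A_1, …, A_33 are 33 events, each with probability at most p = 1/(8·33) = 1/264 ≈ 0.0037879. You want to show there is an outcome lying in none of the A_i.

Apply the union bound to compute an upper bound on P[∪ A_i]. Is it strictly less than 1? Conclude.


Union bound: P[∪_{i=1}^{33} A_i] ≤ Σ_i P[A_i] ≤ 33·p = 33·(1/264) = 1/8.
Numerically: 1/8 ≈ 0.1250000.
Is 1/8 < 1? YES.
Since P[∪ A_i] ≤ 1/8 < 1, the complement has P[∩ A_i^c] ≥ 1 − 1/8 = 7/8 > 0, so some outcome avoids every A_i.

33·p = 1/8 ≈ 0.1250000; existence CERTIFIED by the union bound.


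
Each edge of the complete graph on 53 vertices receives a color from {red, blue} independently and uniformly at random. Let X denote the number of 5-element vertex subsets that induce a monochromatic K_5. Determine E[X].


Let X = Σ_S X_S over the C(53, 5) = 2869685 subsets S of size 5, where X_S = 1 if the K_5 on S is monochromatic.
For a fixed S, the K_5 on S has C(5, 2) = 10 edges. P[all 10 edges red] = (1/2)^10, and likewise for blue, so P[monochromatic] = 2·(1/2)^10 = 2^{1 − 10} = 1/512.
By linearity: E[X] = C(53, 5) · 2^{1 − 10} = 2869685 · 1/512 = 2869685/512.
Numerically: E[X] ≈ 5604.85352.

E[X] = C(53,5)·2^(1−C(5,2)) = 2869685/512 ≈ 5604.85352.


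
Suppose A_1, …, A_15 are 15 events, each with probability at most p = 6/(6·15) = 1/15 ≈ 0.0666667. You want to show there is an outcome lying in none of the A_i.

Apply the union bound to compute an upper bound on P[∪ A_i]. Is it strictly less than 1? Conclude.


Union bound: P[∪_{i=1}^{15} A_i] ≤ Σ_i P[A_i] ≤ 15·p = 15·(1/15) = 1.
Numerically: 1 ≈ 1.0000000.
Is 1 < 1? NO.
Since the bound 1 is ≥ 1, the union bound is uninformative here; it does NOT by itself certify existence.

15·p = 1 ≈ 1.0000000; existence NOT certified by the union bound.


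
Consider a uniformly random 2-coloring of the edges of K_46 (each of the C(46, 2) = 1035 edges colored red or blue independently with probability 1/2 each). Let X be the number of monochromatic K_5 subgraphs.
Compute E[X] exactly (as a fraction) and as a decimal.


Let X = Σ_S X_S over the C(46, 5) = 1370754 subsets S of size 5, where X_S = 1 if the K_5 on S is monochromatic.
For a fixed S, the K_5 on S has C(5, 2) = 10 edges. P[all 10 edges red] = (1/2)^10, and likewise for blue, so P[monochromatic] = 2·(1/2)^10 = 2^{1 − 10} = 1/512.
Summing: E[X] = C(46, 5) · 2^{1 − 10} = 1370754 · 1/512 = 685377/256.
Numerically: E[X] ≈ 2677.25391.

E[X] = C(46,5)·2^(1−C(5,2)) = 685377/256 ≈ 2677.25391.


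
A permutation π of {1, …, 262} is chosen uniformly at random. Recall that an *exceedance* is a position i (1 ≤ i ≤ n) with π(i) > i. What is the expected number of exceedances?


Write X = Σ_{i=1}^{262} X_i, where X_i = 1_{π(i) > i}.
For each fixed i, π(i) is uniform over {1, …, 262} (marginal of a uniform permutation), so P[π(i) > i] = (n − i)/n. Summing: Σ_{i=1}^{262} (n − i)/n = (0 + 1 + … + 261)/262 = 262(262 − 1)/(2·262) = (262 − 1)/2.
Hence E[X] = Σ_{i=1}^{262} (262 − i)/262 = 261/2 ≈ 130.5000.

E[X] = 261/2 = 130.5000.


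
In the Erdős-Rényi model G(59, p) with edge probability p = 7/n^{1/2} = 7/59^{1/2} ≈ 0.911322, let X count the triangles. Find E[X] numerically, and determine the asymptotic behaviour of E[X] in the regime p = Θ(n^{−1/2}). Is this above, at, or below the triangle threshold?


Number of potential triangles: C(59, 3) = 32509.
Each occurs with probability p³ ≈ (0.911322)³ ≈ 7.56860957e-01.
By linearity: E[X] = C(59, 3)·p³ ≈ 32509 · 7.56860957e-01 ≈ 24604.792853.
Since α = 1/2 < 1, p = c/n^{1/2} ≫ 1/n is above the triangle threshold p ~ 1/n. Asymptotically E[X] ~ (c³/6)·n^{3(1−α)} = (7³/6)·n^{1.5} → ∞; triangles are abundant w.h.p.

E[X] ≈ 24604.792853; in regime p = Θ(1/n^{1/2}) E[X] diverges (above the triangle threshold p ~ 1/n).


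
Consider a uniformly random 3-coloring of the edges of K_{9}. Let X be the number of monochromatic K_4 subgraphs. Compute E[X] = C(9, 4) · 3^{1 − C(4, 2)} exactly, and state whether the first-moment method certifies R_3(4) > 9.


E[X] = C(9, 4) · 3^{1 − 6} = 126 · 3^{−5} = 126/243.
As a reduced fraction: E[X] = 14/27 ≈ 0.51852.
Is E[X] < 1? YES.
Since E[X] < 1, there exists a 3-coloring of K_{9} with no monochromatic K_4; hence R_3(4) > 9.

E[X] = 14/27 ≈ 0.51852; E[X] < 1, so R_3(4) > 9.


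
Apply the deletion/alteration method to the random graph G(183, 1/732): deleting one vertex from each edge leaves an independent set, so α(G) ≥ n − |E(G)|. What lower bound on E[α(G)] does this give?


E[|E(G)|] = C(183, 2)·p = 16653 · (1/732) = 91/4.
E[α(G)] ≥ n − E[|E(G)|] = 183 − 91/4 = 641/4.
Numerically: ≈ 160.25000.
(This is only a lower bound; the true E[α(G)] may be larger.)

E[α(G)] ≥ 641/4 ≈ 160.25000.


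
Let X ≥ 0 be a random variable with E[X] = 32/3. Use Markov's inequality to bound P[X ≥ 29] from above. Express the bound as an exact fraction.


μ = E[X] = 32/3, a = 29.
Markov: P[X ≥ 29] ≤ μ/a = (32/3)/29 = 32/87.
Numerically: ≈ 0.367816.
(Since a = 29 > μ = 10.666667, the bound 32/87 is < 1 and informative.)

P[X ≥ 29] ≤ 32/87 ≈ 0.367816.


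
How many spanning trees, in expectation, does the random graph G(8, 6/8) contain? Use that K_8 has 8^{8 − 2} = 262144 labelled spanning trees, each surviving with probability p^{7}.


K_8 has 8^{8 − 2} = 262144 labelled spanning trees.
For each such spanning tree H, let X_H = 1 if all 7 edges of H are present in G. Then P[X_H = 1] = p^{7} = (3/4)^{7} = 2187/16384.
By linearity of expectation: E[X] = Σ_H E[X_H] = 262144 · p^{7} = 262144 · 2187/16384 = 34992.
Numerically: E[X] ≈ 34992.

E[X] = 262144 · (3/4)^{7} = 34992 ≈ 34992.


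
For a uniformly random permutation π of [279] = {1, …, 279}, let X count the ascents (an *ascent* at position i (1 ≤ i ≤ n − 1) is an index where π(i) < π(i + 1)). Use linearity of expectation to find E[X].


Write X = Σ X_I over i = 1, …, 278, with X_I the indicator of one ascent.
There are 278 indicators.
For each fixed i, the pair (π(i), π(i+1)) is a uniformly random ordered pair of distinct values from {1, …, 279}; by symmetry P[π(i) < π(i+1)] = 1/2.
By linearity: E[X] = 278 · (1/2) = (279 − 1) · (1/2) = 139 ≈ 139.00000.

E[X] = 139 = 139.00000.


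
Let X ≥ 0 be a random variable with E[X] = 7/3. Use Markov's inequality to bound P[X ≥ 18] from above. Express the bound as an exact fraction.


μ = E[X] = 7/3, a = 18.
Markov: P[X ≥ 18] ≤ μ/a = (7/3)/18 = 7/54.
Numerically: ≈ 0.1296.
(Since a = 18 > μ = 2.3333, the bound 7/54 is < 1 and informative.)

P[X ≥ 18] ≤ 7/54 ≈ 0.1296.


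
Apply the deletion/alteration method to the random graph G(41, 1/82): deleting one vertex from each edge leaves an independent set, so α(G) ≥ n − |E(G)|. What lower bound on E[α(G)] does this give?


E[|E(G)|] = C(41, 2)·p = 820 · (1/82) = 10.
E[α(G)] ≥ n − E[|E(G)|] = 41 − 10 = 31.
Numerically: ≈ 31.000000.
(This is only a lower bound; the true E[α(G)] may be larger.)

E[α(G)] ≥ 31 ≈ 31.000000.


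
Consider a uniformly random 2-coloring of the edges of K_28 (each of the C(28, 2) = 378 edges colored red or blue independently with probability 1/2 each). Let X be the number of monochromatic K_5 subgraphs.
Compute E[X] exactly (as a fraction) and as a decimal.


Let X = Σ_S X_S over the C(28, 5) = 98280 subsets S of size 5, where X_S = 1 if the K_5 on S is monochromatic.
For a fixed S, the K_5 on S has C(5, 2) = 10 edges. P[all 10 edges red] = (1/2)^10, and likewise for blue, so P[monochromatic] = 2·(1/2)^10 = 2^{1 − 10} = 1/512.
Summing: E[X] = C(28, 5) · 2^{1 − 10} = 98280 · 1/512 = 12285/64.
Numerically: E[X] ≈ 191.95312.

E[X] = C(28,5)·2^(1−C(5,2)) = 12285/64 ≈ 191.95312.


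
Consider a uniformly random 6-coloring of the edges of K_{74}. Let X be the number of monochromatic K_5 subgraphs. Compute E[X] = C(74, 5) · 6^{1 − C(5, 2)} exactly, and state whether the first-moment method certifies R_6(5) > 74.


E[X] = C(74, 5) · 6^{1 − 10} = 16108764 · 6^{−9} = 16108764/10077696.
As a reduced fraction: E[X] = 1342397/839808 ≈ 1.5984570.
Is E[X] < 1? NO.
Since E[X] ≥ 1, the first-moment bound is inconclusive at n = 74; it does NOT by itself certify R_6(5) > 74.

E[X] = 1342397/839808 ≈ 1.5984570; E[X] ≥ 1; first-moment method inconclusive here.


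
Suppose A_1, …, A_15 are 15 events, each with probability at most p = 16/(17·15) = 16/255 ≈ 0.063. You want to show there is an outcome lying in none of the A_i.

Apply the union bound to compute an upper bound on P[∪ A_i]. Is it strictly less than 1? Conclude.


Union bound: P[∪_{i=1}^{15} A_i] ≤ Σ_i P[A_i] ≤ 15·p = 15·(16/255) = 16/17.
Numerically: 16/17 ≈ 0.941.
Is 16/17 < 1? YES.
Since P[∪ A_i] ≤ 16/17 < 1, the complement has P[∩ A_i^c] ≥ 1 − 16/17 = 1/17 > 0, so some outcome avoids every A_i.

15·p = 16/17 ≈ 0.941; existence CERTIFIED by the union bound.


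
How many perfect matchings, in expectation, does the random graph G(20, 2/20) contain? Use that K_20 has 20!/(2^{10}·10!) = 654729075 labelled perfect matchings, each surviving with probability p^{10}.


K_20 has 20!/(2^{10}·10!) = 654729075 labelled perfect matchings.
For each such perfect matching H, let X_H = 1 if all 10 edges of H are present in G. Then P[X_H = 1] = p^{10} = (1/10)^{10} = 1/10000000000.
By linearity of expectation: E[X] = Σ_H E[X_H] = 654729075 · p^{10} = 654729075 · 1/10000000000 = 26189163/400000000.
Numerically: E[X] ≈ 0.06547.

E[X] = 654729075 · (1/10)^{10} = 26189163/400000000 ≈ 0.06547.


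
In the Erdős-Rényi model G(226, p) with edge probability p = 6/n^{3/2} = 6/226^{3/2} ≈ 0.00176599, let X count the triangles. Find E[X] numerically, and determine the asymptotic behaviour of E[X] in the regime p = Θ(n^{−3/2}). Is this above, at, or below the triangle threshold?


Number of potential triangles: C(226, 3) = 1898400.
Each occurs with probability p³ ≈ (0.00176599)³ ≈ 5.50764291e-09.
By linearity: E[X] = C(226, 3)·p³ ≈ 1898400 · 5.50764291e-09 ≈ 0.010456.
Since α = 3/2 > 1, p = c/n^{3/2} = o(1/n) is below the triangle threshold p ~ 1/n. Asymptotically E[X] ~ (c³/6)·n^{3(1−α)} = (6³/6)·n^{-1.5} → 0, so by Markov's inequality G has no triangles w.h.p.

E[X] ≈ 0.010456; in regime p = Θ(1/n^{3/2}) E[X] tends to 0 (below the triangle threshold p ~ 1/n).


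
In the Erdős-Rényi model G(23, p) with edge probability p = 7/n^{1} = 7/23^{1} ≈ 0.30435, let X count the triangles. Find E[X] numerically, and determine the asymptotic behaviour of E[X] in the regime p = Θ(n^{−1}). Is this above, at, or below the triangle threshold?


Number of potential triangles: C(23, 3) = 1771.
Each occurs with probability p³ ≈ (0.30435)³ ≈ 2.8191008e-02.
By linearity: E[X] = C(23, 3)·p³ ≈ 1771 · 2.8191008e-02 ≈ 49.92628.
Here α = 1, so p = 7/n is exactly at the triangle threshold p ~ 1/n. Asymptotically E[X] → c³/6 = 7³/6 = 343/6 ≈ 57.16667, a bounded constant. In this regime the triangle count is asymptotically Poisson(c³/6).

E[X] ≈ 49.92628; in regime p = Θ(1/n^{1}) E[X] stays bounded (at the triangle threshold p ~ 1/n).


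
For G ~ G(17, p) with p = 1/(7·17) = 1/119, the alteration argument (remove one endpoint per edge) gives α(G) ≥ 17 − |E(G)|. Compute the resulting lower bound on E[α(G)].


E[|E(G)|] = C(17, 2)·p = 136 · (1/119) = 8/7.
E[α(G)] ≥ n − E[|E(G)|] = 17 − 8/7 = 111/7.
Numerically: ≈ 15.85714.
(This is only a lower bound; the true E[α(G)] may be larger.)

E[α(G)] ≥ 111/7 ≈ 15.85714.


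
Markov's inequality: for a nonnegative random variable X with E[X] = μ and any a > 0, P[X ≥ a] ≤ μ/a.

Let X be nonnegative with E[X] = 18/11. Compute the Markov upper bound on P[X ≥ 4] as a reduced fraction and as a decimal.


μ = E[X] = 18/11, a = 4.
Markov: P[X ≥ 4] ≤ μ/a = (18/11)/4 = 9/22.
Numerically: ≈ 0.4091.
(Since a = 4 > μ = 1.6364, the bound 9/22 is < 1 and informative.)

P[X ≥ 4] ≤ 9/22 ≈ 0.4091.


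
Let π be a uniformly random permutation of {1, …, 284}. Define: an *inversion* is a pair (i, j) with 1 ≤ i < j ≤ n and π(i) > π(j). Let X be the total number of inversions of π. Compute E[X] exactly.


Write X = Σ X_I over the C(284, 2) = 40186 pairs i < j, with X_I the indicator of one inversion.
There are 40186 indicators.
For each fixed pair i < j, the values π(i) and π(j) are two distinct elements of {1, …, 284} in uniformly random order; by symmetry P[π(i) > π(j)] = 1/2.
By linearity: E[X] = 40186 · (1/2) = C(284, 2) · (1/2) = 40186/2 = 20093 ≈ 20093.0000.

E[X] = 20093 = 20093.0000.


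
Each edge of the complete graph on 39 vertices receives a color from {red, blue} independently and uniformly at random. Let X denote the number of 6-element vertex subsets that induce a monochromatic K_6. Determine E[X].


Let X = Σ_S X_S over the C(39, 6) = 3262623 subsets S of size 6, where X_S = 1 if the K_6 on S is monochromatic.
For a fixed S, the K_6 on S has C(6, 2) = 15 edges. P[all 15 edges red] = (1/2)^15, and likewise for blue, so P[monochromatic] = 2·(1/2)^15 = 2^{1 − 15} = 1/16384.
By linearity: E[X] = C(39, 6) · 2^{1 − 15} = 3262623 · 1/16384 = 3262623/16384.
Numerically: E[X] ≈ 199.134705.

E[X] = C(39,6)·2^(1−C(6,2)) = 3262623/16384 ≈ 199.134705.


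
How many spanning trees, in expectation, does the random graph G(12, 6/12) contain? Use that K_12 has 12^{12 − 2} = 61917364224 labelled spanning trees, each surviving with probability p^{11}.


K_12 has 12^{12 − 2} = 61917364224 labelled spanning trees.
For each such spanning tree H, let X_H = 1 if all 11 edges of H are present in G. Then P[X_H = 1] = p^{11} = (1/2)^{11} = 1/2048.
Summing the indicators: E[X] = Σ_H E[X_H] = 61917364224 · p^{11} = 61917364224 · 1/2048 = 30233088.
Numerically: E[X] ≈ 3.0233e+07.

E[X] = 61917364224 · (1/2)^{11} = 30233088 ≈ 3.0233e+07.


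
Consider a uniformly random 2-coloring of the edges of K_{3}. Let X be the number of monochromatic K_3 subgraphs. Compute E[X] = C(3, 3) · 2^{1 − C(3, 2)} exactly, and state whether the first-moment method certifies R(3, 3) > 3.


E[X] = C(3, 3) · 2^{1 − 3} = 1 · 2^{−2} = 1/4.
As a reduced fraction: E[X] = 1/4 ≈ 0.2500000.
Is E[X] < 1? YES.
Since E[X] < 1, there exists a 2-coloring of K_{3} with no monochromatic K_3; hence R(3, 3) > 3.

E[X] = 1/4 ≈ 0.2500000; E[X] < 1, so R(3, 3) > 3.


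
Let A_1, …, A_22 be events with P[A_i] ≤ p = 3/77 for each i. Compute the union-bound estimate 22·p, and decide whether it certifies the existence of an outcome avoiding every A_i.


Union bound: P[∪_{i=1}^{22} A_i] ≤ Σ_i P[A_i] ≤ 22·p = 22·(3/77) = 6/7.
Numerically: 6/7 ≈ 0.857143.
Is 6/7 < 1? YES.
Since P[∪ A_i] ≤ 6/7 < 1, the complement has P[∩ A_i^c] ≥ 1 − 6/7 = 1/7 > 0, so some outcome avoids every A_i.

22·p = 6/7 ≈ 0.857143; existence CERTIFIED by the union bound.


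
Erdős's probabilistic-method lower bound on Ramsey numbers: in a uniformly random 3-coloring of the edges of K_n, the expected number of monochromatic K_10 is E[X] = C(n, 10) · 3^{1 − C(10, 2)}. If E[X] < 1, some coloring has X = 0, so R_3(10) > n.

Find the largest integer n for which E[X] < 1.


We need C(n, 10) · 3^{1 − 45} < 1, i.e. C(n, 10) < 3^{45 − 1} = 984770902183611232881.
Check values of n near the boundary:
  n = 569: C(569, 10) = 905357721286137524328; 905357721286137524328 < 984770902183611232881? YES
  n = 570: C(570, 10) = 921524823451961408691; 921524823451961408691 < 984770902183611232881? YES
  n = 571: C(571, 10) = 937951290893172842001; 937951290893172842001 < 984770902183611232881? YES
  n = 572: C(572, 10) = 954640815642161682606; 954640815642161682606 < 984770902183611232881? YES
  n = 573: C(573, 10) = 971597135635805762226; 971597135635805762226 < 984770902183611232881? YES
  n = 574: C(574, 10) = 988824035203816502691; 988824035203816502691 < 984770902183611232881? NO
The largest n with C(n, 10) < 984770902183611232881 is n = 573 (where E[X] = 35985079097622435638/36472996377170786403 ≈ 0.98662). Hence R_3(10) > 573, i.e. R_3(10) ≥ 574.

Largest n = 573; hence R_3(10) > 573.


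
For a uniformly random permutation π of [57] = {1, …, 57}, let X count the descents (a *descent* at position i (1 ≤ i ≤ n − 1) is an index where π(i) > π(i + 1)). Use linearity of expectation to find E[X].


Write X = Σ X_I over i = 1, …, 56, with X_I the indicator of one descent.
There are 56 indicators.
For each fixed i, the pair (π(i), π(i+1)) is a uniformly random ordered pair of distinct values from {1, …, 57}; by symmetry P[π(i) > π(i+1)] = 1/2.
By linearity: E[X] = 56 · (1/2) = (57 − 1) · (1/2) = 28 ≈ 28.00000.

E[X] = 28 = 28.00000.


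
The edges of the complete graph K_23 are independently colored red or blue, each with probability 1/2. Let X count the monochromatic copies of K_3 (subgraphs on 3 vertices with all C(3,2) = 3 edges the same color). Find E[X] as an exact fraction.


Let X = Σ_S X_S over the C(23, 3) = 1771 subsets S of size 3, where X_S = 1 if the K_3 on S is monochromatic.
For a fixed S, the K_3 on S has C(3, 2) = 3 edges. P[all 3 edges red] = (1/2)^3, and likewise for blue, so P[monochromatic] = 2·(1/2)^3 = 2^{1 − 3} = 1/4.
By linearity: E[X] = C(23, 3) · 2^{1 − 3} = 1771 · 1/4 = 1771/4.
Numerically: E[X] ≈ 442.750.

E[X] = C(23,3)·2^(1−C(3,2)) = 1771/4 ≈ 442.750.


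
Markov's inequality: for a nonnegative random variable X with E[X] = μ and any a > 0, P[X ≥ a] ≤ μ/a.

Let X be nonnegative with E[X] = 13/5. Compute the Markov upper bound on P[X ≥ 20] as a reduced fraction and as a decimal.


μ = E[X] = 13/5, a = 20.
Markov: P[X ≥ 20] ≤ μ/a = (13/5)/20 = 13/100.
Numerically: ≈ 0.130.
(Since a = 20 > μ = 2.600, the bound 13/100 is < 1 and informative.)

P[X ≥ 20] ≤ 13/100 ≈ 0.130.


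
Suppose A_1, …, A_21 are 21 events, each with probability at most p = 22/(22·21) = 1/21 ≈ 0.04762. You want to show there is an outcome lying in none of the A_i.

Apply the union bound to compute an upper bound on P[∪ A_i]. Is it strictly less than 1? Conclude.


Union bound: P[∪_{i=1}^{21} A_i] ≤ Σ_i P[A_i] ≤ 21·p = 21·(1/21) = 1.
Numerically: 1 ≈ 1.00000.
Is 1 < 1? NO.
Since the bound 1 is ≥ 1, the union bound is uninformative here; it does NOT by itself certify existence.

21·p = 1 ≈ 1.00000; existence NOT certified by the union bound.


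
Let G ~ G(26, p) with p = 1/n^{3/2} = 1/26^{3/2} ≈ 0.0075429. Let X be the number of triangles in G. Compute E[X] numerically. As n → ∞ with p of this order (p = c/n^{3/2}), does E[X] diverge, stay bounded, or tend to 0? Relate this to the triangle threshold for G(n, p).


Number of potential triangles: C(26, 3) = 2600.
Each occurs with probability p³ ≈ (0.0075429)³ ≈ 4.2916069e-07.
By linearity: E[X] = C(26, 3)·p³ ≈ 2600 · 4.2916069e-07 ≈ 0.00112.
Since α = 3/2 > 1, p = c/n^{3/2} = o(1/n) is below the triangle threshold p ~ 1/n. Asymptotically E[X] ~ (c³/6)·n^{3(1−α)} = (1³/6)·n^{-1.5} → 0, so by Markov's inequality G has no triangles w.h.p.

E[X] ≈ 0.00112; in regime p = Θ(1/n^{3/2}) E[X] tends to 0 (below the triangle threshold p ~ 1/n).


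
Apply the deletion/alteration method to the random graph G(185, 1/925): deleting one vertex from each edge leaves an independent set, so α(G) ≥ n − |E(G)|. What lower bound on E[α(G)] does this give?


E[|E(G)|] = C(185, 2)·p = 17020 · (1/925) = 92/5.
E[α(G)] ≥ n − E[|E(G)|] = 185 − 92/5 = 833/5.
Numerically: ≈ 166.600000.
(This is only a lower bound; the true E[α(G)] may be larger.)

E[α(G)] ≥ 833/5 ≈ 166.600000.


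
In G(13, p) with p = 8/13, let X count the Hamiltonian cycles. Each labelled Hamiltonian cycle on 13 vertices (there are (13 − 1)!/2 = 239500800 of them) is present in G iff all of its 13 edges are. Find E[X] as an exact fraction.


K_13 has (13 − 1)!/2 = 239500800 labelled Hamiltonian cycles.
For each such Hamiltonian cycle H, let X_H = 1 if all 13 edges of H are present in G. Then P[X_H = 1] = p^{13} = (8/13)^{13} = 549755813888/302875106592253.
Summing the indicators: E[X] = Σ_H E[X_H] = 239500800 · p^{13} = 239500800 · 549755813888/302875106592253 = 131666957230827110400/302875106592253.
Numerically: E[X] ≈ 4.3472e+05.

E[X] = 239500800 · (8/13)^{13} = 131666957230827110400/302875106592253 ≈ 4.3472e+05.


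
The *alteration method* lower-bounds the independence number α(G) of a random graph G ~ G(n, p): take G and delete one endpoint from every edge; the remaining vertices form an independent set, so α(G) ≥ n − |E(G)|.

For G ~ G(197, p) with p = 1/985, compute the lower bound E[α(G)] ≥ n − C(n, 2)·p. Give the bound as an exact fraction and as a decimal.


E[|E(G)|] = C(197, 2)·p = 19306 · (1/985) = 98/5.
E[α(G)] ≥ n − E[|E(G)|] = 197 − 98/5 = 887/5.
Numerically: ≈ 177.4000.
(This is only a lower bound; the true E[α(G)] may be larger.)

E[α(G)] ≥ 887/5 ≈ 177.4000.


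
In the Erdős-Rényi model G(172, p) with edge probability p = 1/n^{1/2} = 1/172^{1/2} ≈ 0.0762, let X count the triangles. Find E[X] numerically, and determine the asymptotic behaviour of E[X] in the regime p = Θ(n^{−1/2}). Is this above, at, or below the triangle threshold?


Number of potential triangles: C(172, 3) = 833340.
Each occurs with probability p³ ≈ (0.0762)³ ≈ 4.43310e-04.
By linearity: E[X] = C(172, 3)·p³ ≈ 833340 · 4.43310e-04 ≈ 369.428.
Since α = 1/2 < 1, p = c/n^{1/2} ≫ 1/n is above the triangle threshold p ~ 1/n. Asymptotically E[X] ~ (c³/6)·n^{3(1−α)} = (1³/6)·n^{1.5} → ∞; triangles are abundant w.h.p.

E[X] ≈ 369.428; in regime p = Θ(1/n^{1/2}) E[X] diverges (above the triangle threshold p ~ 1/n).


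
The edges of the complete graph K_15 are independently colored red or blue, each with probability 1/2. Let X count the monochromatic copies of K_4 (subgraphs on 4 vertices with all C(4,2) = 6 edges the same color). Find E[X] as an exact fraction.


Let X = Σ_S X_S over the C(15, 4) = 1365 subsets S of size 4, where X_S = 1 if the K_4 on S is monochromatic.
For a fixed S, the K_4 on S has C(4, 2) = 6 edges. P[all 6 edges red] = (1/2)^6, and likewise for blue, so P[monochromatic] = 2·(1/2)^6 = 2^{1 − 6} = 1/32.
By linearity: E[X] = C(15, 4) · 2^{1 − 6} = 1365 · 1/32 = 1365/32.
Numerically: E[X] ≈ 42.656.

E[X] = C(15,4)·2^(1−C(4,2)) = 1365/32 ≈ 42.656.


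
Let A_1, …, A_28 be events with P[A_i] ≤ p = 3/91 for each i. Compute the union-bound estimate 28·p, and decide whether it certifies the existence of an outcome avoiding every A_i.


Union bound: P[∪_{i=1}^{28} A_i] ≤ Σ_i P[A_i] ≤ 28·p = 28·(3/91) = 12/13.
Numerically: 12/13 ≈ 0.923.
Is 12/13 < 1? YES.
Since P[∪ A_i] ≤ 12/13 < 1, the complement has P[∩ A_i^c] ≥ 1 − 12/13 = 1/13 > 0, so some outcome avoids every A_i.

28·p = 12/13 ≈ 0.923; existence CERTIFIED by the union bound.


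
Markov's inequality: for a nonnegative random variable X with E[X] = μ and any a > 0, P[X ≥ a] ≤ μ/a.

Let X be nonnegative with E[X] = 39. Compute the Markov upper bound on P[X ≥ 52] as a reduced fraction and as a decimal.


μ = E[X] = 39, a = 52.
Markov: P[X ≥ 52] ≤ μ/a = (39)/52 = 3/4.
Numerically: ≈ 0.7500.
(Since a = 52 > μ = 39.0000, the bound 3/4 is < 1 and informative.)

P[X ≥ 52] ≤ 3/4 ≈ 0.7500.


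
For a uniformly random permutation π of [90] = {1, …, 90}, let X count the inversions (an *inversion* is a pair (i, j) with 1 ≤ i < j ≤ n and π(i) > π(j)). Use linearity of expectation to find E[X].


Write X = Σ X_I over the C(90, 2) = 4005 pairs i < j, with X_I the indicator of one inversion.
There are 4005 indicators.
For each fixed pair i < j, the values π(i) and π(j) are two distinct elements of {1, …, 90} in uniformly random order; by symmetry P[π(i) > π(j)] = 1/2.
By linearity: E[X] = 4005 · (1/2) = C(90, 2) · (1/2) = 4005/2 = 4005/2 ≈ 2002.500.

E[X] = 4005/2 = 2002.500.


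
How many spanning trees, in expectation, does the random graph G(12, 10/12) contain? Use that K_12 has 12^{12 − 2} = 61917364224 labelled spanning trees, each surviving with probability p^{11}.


K_12 has 12^{12 − 2} = 61917364224 labelled spanning trees.
For each such spanning tree H, let X_H = 1 if all 11 edges of H are present in G. Then P[X_H = 1] = p^{11} = (5/6)^{11} = 48828125/362797056.
By linearity of expectation: E[X] = Σ_H E[X_H] = 61917364224 · p^{11} = 61917364224 · 48828125/362797056 = 25000000000/3.
Numerically: E[X] ≈ 8.33333e+09.

E[X] = 61917364224 · (5/6)^{11} = 25000000000/3 ≈ 8.33333e+09.


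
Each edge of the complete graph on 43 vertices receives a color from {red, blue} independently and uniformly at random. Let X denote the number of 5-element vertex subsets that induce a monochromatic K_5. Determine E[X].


Let X = Σ_S X_S over the C(43, 5) = 962598 subsets S of size 5, where X_S = 1 if the K_5 on S is monochromatic.
For a fixed S, the K_5 on S has C(5, 2) = 10 edges. P[all 10 edges red] = (1/2)^10, and likewise for blue, so P[monochromatic] = 2·(1/2)^10 = 2^{1 − 10} = 1/512.
By linearity: E[X] = C(43, 5) · 2^{1 − 10} = 962598 · 1/512 = 481299/256.
Numerically: E[X] ≈ 1880.074219.

E[X] = C(43,5)·2^(1−C(5,2)) = 481299/256 ≈ 1880.074219.


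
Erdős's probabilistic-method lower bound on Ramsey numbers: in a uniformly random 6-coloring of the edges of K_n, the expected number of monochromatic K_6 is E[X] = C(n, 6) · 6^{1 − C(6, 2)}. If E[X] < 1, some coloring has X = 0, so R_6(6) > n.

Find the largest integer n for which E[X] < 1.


We need C(n, 6) · 6^{1 − 15} < 1, i.e. C(n, 6) < 6^{15 − 1} = 78364164096.
Check values of n near the boundary:
  n = 195: C(195, 6) = 70656049360; 70656049360 < 78364164096? YES
  n = 196: C(196, 6) = 72887293024; 72887293024 < 78364164096? YES
  n = 197: C(197, 6) = 75176946208; 75176946208 < 78364164096? YES
  n = 198: C(198, 6) = 77526225777; 77526225777 < 78364164096? YES
  n = 199: C(199, 6) = 79936367511; 79936367511 < 78364164096? NO
  n = 200: C(200, 6) = 82408626300; 82408626300 < 78364164096? NO
The largest n with C(n, 6) < 78364164096 is n = 198 (where E[X] = 25842075259/26121388032 ≈ 0.989307). Hence R_6(6) > 198, i.e. R_6(6) ≥ 199.

Largest n = 198; hence R_6(6) > 198.


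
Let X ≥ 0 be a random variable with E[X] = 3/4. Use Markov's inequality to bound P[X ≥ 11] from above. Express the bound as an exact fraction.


μ = E[X] = 3/4, a = 11.
Markov: P[X ≥ 11] ≤ μ/a = (3/4)/11 = 3/44.
Numerically: ≈ 0.068.
(Since a = 11 > μ = 0.750, the bound 3/44 is < 1 and informative.)

P[X ≥ 11] ≤ 3/44 ≈ 0.068.


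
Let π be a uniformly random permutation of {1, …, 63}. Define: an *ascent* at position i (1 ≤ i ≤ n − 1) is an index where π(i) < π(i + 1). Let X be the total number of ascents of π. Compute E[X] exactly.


Write X = Σ X_I over i = 1, …, 62, with X_I the indicator of one ascent.
There are 62 indicators.
For each fixed i, the pair (π(i), π(i+1)) is a uniformly random ordered pair of distinct values from {1, …, 63}; by symmetry P[π(i) < π(i+1)] = 1/2.
By linearity: E[X] = 62 · (1/2) = (63 − 1) · (1/2) = 31 ≈ 31.000.

E[X] = 31 = 31.000.


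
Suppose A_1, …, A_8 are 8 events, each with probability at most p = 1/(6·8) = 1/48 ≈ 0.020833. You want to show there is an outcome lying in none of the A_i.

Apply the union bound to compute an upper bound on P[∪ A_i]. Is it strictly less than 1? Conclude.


Union bound: P[∪_{i=1}^{8} A_i] ≤ Σ_i P[A_i] ≤ 8·p = 8·(1/48) = 1/6.
Numerically: 1/6 ≈ 0.166667.
Is 1/6 < 1? YES.
Since P[∪ A_i] ≤ 1/6 < 1, the complement has P[∩ A_i^c] ≥ 1 − 1/6 = 5/6 > 0, so some outcome avoids every A_i.

8·p = 1/6 ≈ 0.166667; existence CERTIFIED by the union bound.


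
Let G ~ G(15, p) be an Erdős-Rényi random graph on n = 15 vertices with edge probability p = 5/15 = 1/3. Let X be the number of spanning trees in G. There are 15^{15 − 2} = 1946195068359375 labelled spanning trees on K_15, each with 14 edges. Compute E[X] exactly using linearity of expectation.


K_15 has 15^{15 − 2} = 1946195068359375 labelled spanning trees.
For each such spanning tree H, let X_H = 1 if all 14 edges of H are present in G. Then P[X_H = 1] = p^{14} = (1/3)^{14} = 1/4782969.
By linearity of expectation: E[X] = Σ_H E[X_H] = 1946195068359375 · p^{14} = 1946195068359375 · 1/4782969 = 1220703125/3.
Numerically: E[X] ≈ 4.069e+08.

E[X] = 1946195068359375 · (1/3)^{14} = 1220703125/3 ≈ 4.069e+08.


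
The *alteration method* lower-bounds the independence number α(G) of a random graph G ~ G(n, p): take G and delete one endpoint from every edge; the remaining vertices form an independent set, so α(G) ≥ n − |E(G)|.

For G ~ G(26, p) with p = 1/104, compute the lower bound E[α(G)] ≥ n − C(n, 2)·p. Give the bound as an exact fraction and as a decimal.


E[|E(G)|] = C(26, 2)·p = 325 · (1/104) = 25/8.
E[α(G)] ≥ n − E[|E(G)|] = 26 − 25/8 = 183/8.
Numerically: ≈ 22.875.
(This is only a lower bound; the true E[α(G)] may be larger.)

E[α(G)] ≥ 183/8 ≈ 22.875.


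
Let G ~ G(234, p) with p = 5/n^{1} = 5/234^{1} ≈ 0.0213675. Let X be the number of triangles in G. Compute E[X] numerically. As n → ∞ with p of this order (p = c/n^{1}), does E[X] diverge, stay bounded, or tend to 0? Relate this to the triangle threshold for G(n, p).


Number of potential triangles: C(234, 3) = 2108184.
Each occurs with probability p³ ≈ (0.0213675)³ ≈ 9.75578994e-06.
By linearity: E[X] = C(234, 3)·p³ ≈ 2108184 · 9.75578994e-06 ≈ 20.567000.
Here α = 1, so p = 5/n is exactly at the triangle threshold p ~ 1/n. Asymptotically E[X] → c³/6 = 5³/6 = 125/6 ≈ 20.833333, a bounded constant. In this regime the triangle count is asymptotically Poisson(c³/6).

E[X] ≈ 20.567000; in regime p = Θ(1/n^{1}) E[X] stays bounded (at the triangle threshold p ~ 1/n).


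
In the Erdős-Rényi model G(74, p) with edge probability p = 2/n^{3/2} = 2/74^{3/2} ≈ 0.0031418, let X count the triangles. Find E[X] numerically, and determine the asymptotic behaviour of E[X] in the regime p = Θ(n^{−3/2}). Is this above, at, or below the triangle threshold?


Number of potential triangles: C(74, 3) = 64824.
Each occurs with probability p³ ≈ (0.0031418)³ ≈ 3.1013248e-08.
By linearity: E[X] = C(74, 3)·p³ ≈ 64824 · 3.1013248e-08 ≈ 0.00201.
Since α = 3/2 > 1, p = c/n^{3/2} = o(1/n) is below the triangle threshold p ~ 1/n. Asymptotically E[X] ~ (c³/6)·n^{3(1−α)} = (2³/6)·n^{-1.5} → 0, so by Markov's inequality G has no triangles w.h.p.

E[X] ≈ 0.00201; in regime p = Θ(1/n^{3/2}) E[X] tends to 0 (below the triangle threshold p ~ 1/n).


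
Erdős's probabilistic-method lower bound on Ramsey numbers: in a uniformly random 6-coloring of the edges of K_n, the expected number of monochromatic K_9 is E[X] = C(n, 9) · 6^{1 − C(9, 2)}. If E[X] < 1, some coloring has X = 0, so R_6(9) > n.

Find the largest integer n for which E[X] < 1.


We need C(n, 9) · 6^{1 − 36} < 1, i.e. C(n, 9) < 6^{36 − 1} = 1719070799748422591028658176.
Check values of n near the boundary:
  n = 4406: C(4406, 9) = 1710356485221788389505285700; 1710356485221788389505285700 < 1719070799748422591028658176? YES
  n = 4407: C(4407, 9) = 1713856532599459170657070050; 1713856532599459170657070050 < 1719070799748422591028658176? YES
  n = 4408: C(4408, 9) = 1717362945146264156457459600; 1717362945146264156457459600 < 1719070799748422591028658176? YES
  n = 4409: C(4409, 9) = 1720875732988608787686577131; 1720875732988608787686577131 < 1719070799748422591028658176? NO
The largest n with C(n, 9) < 1719070799748422591028658176 is n = 4408 (where E[X] = 35778394690547169926197075/35813974994758803979763712 ≈ 0.9990065). Hence R_6(9) > 4408, i.e. R_6(9) ≥ 4409.

Largest n = 4408; hence R_6(9) > 4408.


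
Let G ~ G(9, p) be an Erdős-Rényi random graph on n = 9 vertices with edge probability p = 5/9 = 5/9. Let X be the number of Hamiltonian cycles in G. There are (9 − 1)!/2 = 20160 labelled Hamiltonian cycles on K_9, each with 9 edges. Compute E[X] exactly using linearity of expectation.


K_9 has (9 − 1)!/2 = 20160 labelled Hamiltonian cycles.
For each such Hamiltonian cycle H, let X_H = 1 if all 9 edges of H are present in G. Then P[X_H = 1] = p^{9} = (5/9)^{9} = 1953125/387420489.
Summing the indicators: E[X] = Σ_H E[X_H] = 20160 · p^{9} = 20160 · 1953125/387420489 = 4375000000/43046721.
Numerically: E[X] ≈ 102.

E[X] = 20160 · (5/9)^{9} = 4375000000/43046721 ≈ 102.


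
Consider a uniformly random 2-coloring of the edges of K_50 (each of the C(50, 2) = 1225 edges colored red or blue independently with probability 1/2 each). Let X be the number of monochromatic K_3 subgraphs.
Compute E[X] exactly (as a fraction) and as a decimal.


Let X = Σ_S X_S over the C(50, 3) = 19600 subsets S of size 3, where X_S = 1 if the K_3 on S is monochromatic.
For a fixed S, the K_3 on S has C(3, 2) = 3 edges. P[all 3 edges red] = (1/2)^3, and likewise for blue, so P[monochromatic] = 2·(1/2)^3 = 2^{1 − 3} = 1/4.
By linearity of expectation: E[X] = C(50, 3) · 2^{1 − 3} = 19600 · 1/4 = 4900.
Numerically: E[X] ≈ 4900.000.

E[X] = C(50,3)·2^(1−C(3,2)) = 4900 ≈ 4900.000.


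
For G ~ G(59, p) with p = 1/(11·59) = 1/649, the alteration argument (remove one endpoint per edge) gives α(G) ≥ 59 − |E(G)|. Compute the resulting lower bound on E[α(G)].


E[|E(G)|] = C(59, 2)·p = 1711 · (1/649) = 29/11.
E[α(G)] ≥ n − E[|E(G)|] = 59 − 29/11 = 620/11.
Numerically: ≈ 56.36364.
(This is only a lower bound; the true E[α(G)] may be larger.)

E[α(G)] ≥ 620/11 ≈ 56.36364.


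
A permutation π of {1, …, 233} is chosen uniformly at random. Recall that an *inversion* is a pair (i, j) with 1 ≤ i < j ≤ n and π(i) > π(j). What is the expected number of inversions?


Write X = Σ X_I over the C(233, 2) = 27028 pairs i < j, with X_I the indicator of one inversion.
There are 27028 indicators.
For each fixed pair i < j, the values π(i) and π(j) are two distinct elements of {1, …, 233} in uniformly random order; by symmetry P[π(i) > π(j)] = 1/2.
By linearity: E[X] = 27028 · (1/2) = C(233, 2) · (1/2) = 27028/2 = 13514 ≈ 13514.000000.

E[X] = 13514 = 13514.000000.


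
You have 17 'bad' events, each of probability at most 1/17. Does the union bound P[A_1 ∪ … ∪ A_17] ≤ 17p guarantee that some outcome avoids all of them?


Union bound: P[∪_{i=1}^{17} A_i] ≤ Σ_i P[A_i] ≤ 17·p = 17·(1/17) = 1.
Numerically: 1 ≈ 1.000.
Is 1 < 1? NO.
Since the bound 1 is ≥ 1, the union bound is uninformative here; it does NOT by itself certify existence.

17·p = 1 ≈ 1.000; existence NOT certified by the union bound.


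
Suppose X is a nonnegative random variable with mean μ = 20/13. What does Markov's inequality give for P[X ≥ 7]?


μ = E[X] = 20/13, a = 7.
Markov: P[X ≥ 7] ≤ μ/a = (20/13)/7 = 20/91.
Numerically: ≈ 0.21978.
(Since a = 7 > μ = 1.53846, the bound 20/91 is < 1 and informative.)

P[X ≥ 7] ≤ 20/91 ≈ 0.21978.


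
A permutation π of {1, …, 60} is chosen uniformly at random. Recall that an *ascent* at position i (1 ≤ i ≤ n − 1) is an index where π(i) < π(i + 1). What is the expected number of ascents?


Write X = Σ X_I over i = 1, …, 59, with X_I the indicator of one ascent.
There are 59 indicators.
For each fixed i, the pair (π(i), π(i+1)) is a uniformly random ordered pair of distinct values from {1, …, 60}; by symmetry P[π(i) < π(i+1)] = 1/2.
By linearity: E[X] = 59 · (1/2) = (60 − 1) · (1/2) = 59/2 ≈ 29.500000.

E[X] = 59/2 = 29.500000.


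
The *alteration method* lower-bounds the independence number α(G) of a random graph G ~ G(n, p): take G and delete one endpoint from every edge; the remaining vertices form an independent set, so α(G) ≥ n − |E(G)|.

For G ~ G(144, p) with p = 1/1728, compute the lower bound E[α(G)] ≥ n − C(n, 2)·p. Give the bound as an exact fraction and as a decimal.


E[|E(G)|] = C(144, 2)·p = 10296 · (1/1728) = 143/24.
E[α(G)] ≥ n − E[|E(G)|] = 144 − 143/24 = 3313/24.
Numerically: ≈ 138.041667.
(This is only a lower bound; the true E[α(G)] may be larger.)

E[α(G)] ≥ 3313/24 ≈ 138.041667.
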